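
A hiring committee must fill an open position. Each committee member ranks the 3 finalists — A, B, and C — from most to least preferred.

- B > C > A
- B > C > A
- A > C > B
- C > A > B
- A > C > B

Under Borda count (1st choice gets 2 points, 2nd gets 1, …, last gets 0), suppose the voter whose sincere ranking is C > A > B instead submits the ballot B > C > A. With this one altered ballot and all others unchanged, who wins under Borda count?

Borda totals with the altered ballot: A 4, B 6, C 5.
The switch changes the winner from C to B.

B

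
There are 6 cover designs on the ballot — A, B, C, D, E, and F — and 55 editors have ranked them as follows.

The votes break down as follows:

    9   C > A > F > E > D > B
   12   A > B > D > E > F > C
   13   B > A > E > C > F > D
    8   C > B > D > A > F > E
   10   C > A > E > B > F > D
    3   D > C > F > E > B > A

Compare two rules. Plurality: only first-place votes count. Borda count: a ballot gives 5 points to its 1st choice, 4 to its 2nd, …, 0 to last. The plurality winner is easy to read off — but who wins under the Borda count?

Plurality first-place counts: A 12, B 13, C 27, D 3, E 0, F 0 → C.
Borda totals: A 204, B 168, C 173, D 84, E 117, F 79 → A.

A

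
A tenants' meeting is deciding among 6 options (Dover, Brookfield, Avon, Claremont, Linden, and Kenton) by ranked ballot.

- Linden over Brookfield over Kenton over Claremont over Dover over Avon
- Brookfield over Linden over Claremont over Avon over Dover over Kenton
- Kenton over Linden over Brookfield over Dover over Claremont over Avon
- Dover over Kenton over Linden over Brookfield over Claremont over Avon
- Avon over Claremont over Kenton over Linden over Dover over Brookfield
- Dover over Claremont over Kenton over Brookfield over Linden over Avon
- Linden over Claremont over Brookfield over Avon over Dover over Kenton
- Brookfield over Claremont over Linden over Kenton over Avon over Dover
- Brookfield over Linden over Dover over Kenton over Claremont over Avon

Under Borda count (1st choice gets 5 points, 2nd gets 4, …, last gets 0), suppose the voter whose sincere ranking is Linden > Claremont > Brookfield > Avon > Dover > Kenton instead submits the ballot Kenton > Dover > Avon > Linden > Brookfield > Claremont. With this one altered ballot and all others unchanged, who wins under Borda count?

Borda totals with the altered ballot: Dover 22, Brookfield 27, Avon 11, Claremont 20, Linden 28, Kenton 27.
The winner is unchanged: still Linden.

Linden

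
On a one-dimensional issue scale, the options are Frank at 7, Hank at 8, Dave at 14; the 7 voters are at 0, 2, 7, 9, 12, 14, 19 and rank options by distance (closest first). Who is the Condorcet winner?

Hank

With single-peaked preferences on a line, the Condorcet winner is the candidate closest to the median voter.
The median voter (position 9) is closest to Hank at 8.
Check: Hank vs Dave — voters closer to Hank: 4 of 7.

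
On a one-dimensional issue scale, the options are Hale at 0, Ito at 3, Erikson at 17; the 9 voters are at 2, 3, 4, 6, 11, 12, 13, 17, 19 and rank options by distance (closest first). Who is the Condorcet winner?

With single-peaked preferences on a line, the Condorcet winner is the candidate closest to the median voter.
The median voter (position 11) is closest to Erikson at 17.
Check: Erikson vs Ito — voters closer to Erikson: 5 of 9.

Erikson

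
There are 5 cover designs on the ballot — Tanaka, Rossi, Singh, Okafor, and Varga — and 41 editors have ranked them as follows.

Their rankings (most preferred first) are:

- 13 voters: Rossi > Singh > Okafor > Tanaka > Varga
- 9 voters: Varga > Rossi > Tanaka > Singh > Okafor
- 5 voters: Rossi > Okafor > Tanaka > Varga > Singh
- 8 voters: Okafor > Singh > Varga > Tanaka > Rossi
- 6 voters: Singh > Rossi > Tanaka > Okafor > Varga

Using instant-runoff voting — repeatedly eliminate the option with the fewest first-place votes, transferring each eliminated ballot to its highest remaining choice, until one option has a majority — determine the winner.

Round 1: Rossi 18, Varga 9, Okafor 8, Singh 6, Tanaka 0. Tanaka has the fewest and is eliminated.
Round 2: Rossi 18, Varga 9, Okafor 8, Singh 6. Singh has the fewest and is eliminated.
Round 3: Rossi 24, Varga 9, Okafor 8. Rossi has a majority.

Rossi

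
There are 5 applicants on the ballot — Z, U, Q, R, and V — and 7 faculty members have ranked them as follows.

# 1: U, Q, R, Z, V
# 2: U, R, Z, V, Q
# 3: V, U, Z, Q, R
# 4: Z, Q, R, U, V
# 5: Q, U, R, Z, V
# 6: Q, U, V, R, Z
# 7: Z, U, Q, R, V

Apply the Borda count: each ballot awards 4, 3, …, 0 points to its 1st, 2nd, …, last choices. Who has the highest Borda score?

Borda scores:
  Z: 1 + 2 + 2 + 4 + 1 + 0 + 4 = 14
  U: 4 + 4 + 3 + 1 + 3 + 3 + 3 = 21
  Q: 3 + 0 + 1 + 3 + 4 + 4 + 2 = 17
  R: 2 + 3 + 0 + 2 + 2 + 1 + 1 = 11
  V: 0 + 1 + 4 + 0 + 0 + 2 + 0 = 7
U has the highest total.

U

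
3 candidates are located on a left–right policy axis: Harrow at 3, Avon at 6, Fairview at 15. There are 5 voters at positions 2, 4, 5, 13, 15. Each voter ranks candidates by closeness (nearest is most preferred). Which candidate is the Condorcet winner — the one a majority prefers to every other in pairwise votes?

With single-peaked preferences on a line, the Condorcet winner is the candidate closest to the median voter.
The median voter (position 5) is closest to Avon at 6.
Check: Avon vs Fairview — voters closer to Avon: 3 of 5.

Avon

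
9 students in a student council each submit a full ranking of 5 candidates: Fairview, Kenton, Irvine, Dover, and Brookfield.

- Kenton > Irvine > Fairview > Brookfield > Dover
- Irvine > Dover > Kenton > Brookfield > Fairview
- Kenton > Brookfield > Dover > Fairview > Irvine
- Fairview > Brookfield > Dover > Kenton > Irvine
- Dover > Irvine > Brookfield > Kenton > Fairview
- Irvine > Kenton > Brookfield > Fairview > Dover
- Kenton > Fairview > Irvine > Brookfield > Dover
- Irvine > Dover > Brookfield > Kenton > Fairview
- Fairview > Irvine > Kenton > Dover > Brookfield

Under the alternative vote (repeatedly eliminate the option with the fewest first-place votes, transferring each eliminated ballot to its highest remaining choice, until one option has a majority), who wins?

Round 1: Kenton 3, Irvine 3, Fairview 2, Dover 1, Brookfield 0. Brookfield has the fewest and is eliminated.
Round 2: Kenton 3, Irvine 3, Fairview 2, Dover 1. Dover has the fewest and is eliminated.
Round 3: Irvine 4, Kenton 3, Fairview 2. Fairview has the fewest and is eliminated.
Round 4: Irvine 5, Kenton 4. Irvine has a majority.

Irvine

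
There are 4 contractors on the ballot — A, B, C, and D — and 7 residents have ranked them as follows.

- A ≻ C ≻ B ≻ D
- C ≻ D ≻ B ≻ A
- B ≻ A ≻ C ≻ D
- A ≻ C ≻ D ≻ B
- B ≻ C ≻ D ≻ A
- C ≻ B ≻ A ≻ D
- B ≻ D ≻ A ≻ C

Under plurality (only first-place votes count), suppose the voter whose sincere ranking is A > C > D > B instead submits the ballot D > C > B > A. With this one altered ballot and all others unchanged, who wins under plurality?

First-place totals with the altered ballot: A 1, B 3, C 2, D 1.
The winner is unchanged: still B.

B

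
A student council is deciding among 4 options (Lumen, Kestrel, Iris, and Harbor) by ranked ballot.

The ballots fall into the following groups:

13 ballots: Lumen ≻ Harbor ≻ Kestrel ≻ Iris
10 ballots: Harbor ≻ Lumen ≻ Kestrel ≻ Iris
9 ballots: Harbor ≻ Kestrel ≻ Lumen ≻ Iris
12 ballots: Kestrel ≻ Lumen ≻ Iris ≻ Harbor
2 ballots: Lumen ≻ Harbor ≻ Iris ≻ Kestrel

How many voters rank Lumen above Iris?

Ballots ranking Lumen above Iris: 13+10+9+12+2 = 46.
Ballots ranking Iris above Lumen: 0.
So 46 of 46 voters prefer Lumen to Iris.

46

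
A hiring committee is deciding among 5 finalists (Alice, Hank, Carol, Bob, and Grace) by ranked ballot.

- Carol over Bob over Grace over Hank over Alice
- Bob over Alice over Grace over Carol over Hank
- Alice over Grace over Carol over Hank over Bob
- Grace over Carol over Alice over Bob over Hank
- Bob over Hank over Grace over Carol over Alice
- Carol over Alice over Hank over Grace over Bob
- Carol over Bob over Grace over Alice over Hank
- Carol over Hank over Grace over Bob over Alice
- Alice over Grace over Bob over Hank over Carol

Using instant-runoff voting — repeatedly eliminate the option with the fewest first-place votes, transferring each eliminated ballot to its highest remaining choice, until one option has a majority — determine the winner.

Carol

Round 1: Carol 4, Alice 2, Bob 2, Grace 1, Hank 0. Hank has the fewest and is eliminated.
Round 2: Carol 4, Alice 2, Bob 2, Grace 1. Grace has the fewest and is eliminated.
Round 3: Carol 5, Alice 2, Bob 2. Carol has a majority.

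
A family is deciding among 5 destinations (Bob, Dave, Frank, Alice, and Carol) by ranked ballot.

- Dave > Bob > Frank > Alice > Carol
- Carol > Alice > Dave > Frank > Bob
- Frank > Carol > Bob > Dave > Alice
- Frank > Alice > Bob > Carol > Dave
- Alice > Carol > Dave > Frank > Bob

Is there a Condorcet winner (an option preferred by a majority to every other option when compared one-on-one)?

Head-to-head results (5 voters total):
Bob vs Dave: Dave wins 3–2.
Bob vs Frank: Frank wins 4–1.
Bob vs Alice: Alice wins 3–2.
Bob vs Carol: Carol wins 3–2.
Dave vs Frank: Dave wins 3–2.
Dave vs Alice: Alice wins 3–2.
Dave vs Carol: Carol wins 4–1.
Frank vs Alice: Frank wins 3–2.
Frank vs Carol: Frank wins 3–2.
Alice vs Carol: Alice wins 3–2.
No candidate beats all others: Dave beats Frank beats Alice beats Dave, a majority cycle.

No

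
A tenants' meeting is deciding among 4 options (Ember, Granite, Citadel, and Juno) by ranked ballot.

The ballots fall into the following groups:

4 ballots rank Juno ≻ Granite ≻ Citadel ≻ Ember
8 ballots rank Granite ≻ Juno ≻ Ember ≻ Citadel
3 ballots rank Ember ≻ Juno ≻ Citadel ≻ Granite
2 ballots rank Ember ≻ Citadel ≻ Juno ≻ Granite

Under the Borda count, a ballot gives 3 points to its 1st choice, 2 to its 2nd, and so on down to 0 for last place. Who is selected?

Juno

Borda scores:
  Ember: 4·0 + 8·1 + 3·3 + 2·3 = 23
  Granite: 4·2 + 8·3 + 3·0 + 2·0 = 32
  Citadel: 4·1 + 8·0 + 3·1 + 2·2 = 11
  Juno: 4·3 + 8·2 + 3·2 + 2·1 = 36
Juno has the highest total.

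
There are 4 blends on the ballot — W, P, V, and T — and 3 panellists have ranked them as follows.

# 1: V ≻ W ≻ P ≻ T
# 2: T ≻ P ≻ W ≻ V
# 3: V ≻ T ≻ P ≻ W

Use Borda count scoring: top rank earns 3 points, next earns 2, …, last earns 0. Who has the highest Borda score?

V

Borda scores:
  W: 2 + 1 + 0 = 3
  P: 1 + 2 + 1 = 4
  V: 3 + 0 + 3 = 6
  T: 0 + 3 + 2 = 5
V has the highest total.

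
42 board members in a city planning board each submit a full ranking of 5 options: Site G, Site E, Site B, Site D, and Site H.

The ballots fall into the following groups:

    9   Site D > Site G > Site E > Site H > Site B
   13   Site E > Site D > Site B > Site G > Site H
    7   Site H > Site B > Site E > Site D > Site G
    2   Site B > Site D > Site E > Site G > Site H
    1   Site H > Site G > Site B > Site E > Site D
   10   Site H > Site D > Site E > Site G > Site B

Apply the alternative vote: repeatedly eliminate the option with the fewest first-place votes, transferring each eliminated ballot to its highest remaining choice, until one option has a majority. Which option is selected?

Site E

Round 1: Site H 18, Site E 13, Site D 9, Site B 2, Site G 0. Site G has the fewest and is eliminated.
Round 2: Site H 18, Site E 13, Site D 9, Site B 2. Site B has the fewest and is eliminated.
Round 3: Site H 18, Site E 13, Site D 11. Site D has the fewest and is eliminated.
Round 4: Site E 24, Site H 18. Site E has a majority.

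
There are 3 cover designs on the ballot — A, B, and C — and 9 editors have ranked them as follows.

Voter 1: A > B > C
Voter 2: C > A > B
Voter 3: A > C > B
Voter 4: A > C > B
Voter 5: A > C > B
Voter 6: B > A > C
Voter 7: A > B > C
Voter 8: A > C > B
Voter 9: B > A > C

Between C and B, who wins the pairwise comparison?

C

Ballots ranking C above B: 5.
Ballots ranking B above C: 4.
C wins the head-to-head, 5–4.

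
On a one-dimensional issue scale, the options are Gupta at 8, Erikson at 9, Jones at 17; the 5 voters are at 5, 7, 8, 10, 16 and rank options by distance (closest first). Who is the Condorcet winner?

With single-peaked preferences on a line, the Condorcet winner is the candidate closest to the median voter.
The median voter (position 8) is closest to Gupta at 8.
Check: Gupta vs Erikson — voters closer to Gupta: 3 of 5.

Gupta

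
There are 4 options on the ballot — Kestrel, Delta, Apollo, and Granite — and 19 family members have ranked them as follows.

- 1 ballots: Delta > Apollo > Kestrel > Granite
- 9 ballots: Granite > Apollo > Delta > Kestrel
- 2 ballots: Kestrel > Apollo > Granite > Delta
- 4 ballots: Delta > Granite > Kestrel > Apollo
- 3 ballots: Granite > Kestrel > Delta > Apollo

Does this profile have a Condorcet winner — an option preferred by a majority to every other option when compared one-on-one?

Yes

Head-to-head results (19 voters total):
Kestrel vs Delta: Delta wins 14–5.
Kestrel vs Apollo: Apollo wins 10–9.
Kestrel vs Granite: Granite wins 16–3.
Delta vs Apollo: Apollo wins 11–8.
Delta vs Granite: Granite wins 14–5.
Apollo vs Granite: Granite wins 16–3.
Granite beats each rival — Kestrel (16–3), Delta (14–5), Apollo (16–3) — so Granite is the Condorcet winner.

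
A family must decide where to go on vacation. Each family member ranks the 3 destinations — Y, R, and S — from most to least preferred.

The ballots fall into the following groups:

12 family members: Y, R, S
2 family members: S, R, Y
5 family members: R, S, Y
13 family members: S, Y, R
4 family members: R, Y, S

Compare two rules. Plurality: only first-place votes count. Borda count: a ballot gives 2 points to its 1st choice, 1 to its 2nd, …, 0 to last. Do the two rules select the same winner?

No

Plurality first-place counts: Y 12, R 9, S 15 → S.
Borda totals: Y 41, R 32, S 35 → Y.
The two rules disagree: plurality picks S, Borda picks Y.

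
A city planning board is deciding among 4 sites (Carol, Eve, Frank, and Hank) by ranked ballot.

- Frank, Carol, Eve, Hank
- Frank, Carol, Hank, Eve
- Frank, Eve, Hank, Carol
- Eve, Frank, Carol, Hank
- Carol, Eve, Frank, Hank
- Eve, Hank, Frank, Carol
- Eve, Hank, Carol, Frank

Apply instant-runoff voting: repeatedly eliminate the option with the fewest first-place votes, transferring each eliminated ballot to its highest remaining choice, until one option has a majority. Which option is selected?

Eve

Round 1: Eve 3, Frank 3, Carol 1, Hank 0. Hank has the fewest and is eliminated.
Round 2: Eve 3, Frank 3, Carol 1. Carol has the fewest and is eliminated.
Round 3: Eve 4, Frank 3. Eve has a majority.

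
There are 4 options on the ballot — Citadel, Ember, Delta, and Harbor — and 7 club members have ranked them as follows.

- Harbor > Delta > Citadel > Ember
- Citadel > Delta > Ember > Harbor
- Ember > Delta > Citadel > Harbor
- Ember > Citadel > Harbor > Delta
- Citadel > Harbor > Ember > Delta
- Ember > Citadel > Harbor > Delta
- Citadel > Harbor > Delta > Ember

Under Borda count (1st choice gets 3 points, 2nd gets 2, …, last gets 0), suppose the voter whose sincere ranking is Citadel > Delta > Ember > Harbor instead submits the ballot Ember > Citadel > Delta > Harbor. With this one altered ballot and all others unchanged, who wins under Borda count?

Citadel

Borda totals with the altered ballot: Citadel 14, Ember 13, Delta 6, Harbor 9.
The winner is unchanged: still Citadel.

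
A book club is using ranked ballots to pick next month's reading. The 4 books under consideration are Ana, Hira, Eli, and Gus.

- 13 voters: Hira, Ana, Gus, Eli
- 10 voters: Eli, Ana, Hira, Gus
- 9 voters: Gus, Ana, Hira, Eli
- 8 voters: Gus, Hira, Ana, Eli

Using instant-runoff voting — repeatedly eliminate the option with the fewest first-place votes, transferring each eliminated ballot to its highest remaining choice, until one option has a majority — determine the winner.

Hira

Round 1: Gus 17, Hira 13, Eli 10, Ana 0. Ana has the fewest and is eliminated.
Round 2: Gus 17, Hira 13, Eli 10. Eli has the fewest and is eliminated.
Round 3: Hira 23, Gus 17. Hira has a majority.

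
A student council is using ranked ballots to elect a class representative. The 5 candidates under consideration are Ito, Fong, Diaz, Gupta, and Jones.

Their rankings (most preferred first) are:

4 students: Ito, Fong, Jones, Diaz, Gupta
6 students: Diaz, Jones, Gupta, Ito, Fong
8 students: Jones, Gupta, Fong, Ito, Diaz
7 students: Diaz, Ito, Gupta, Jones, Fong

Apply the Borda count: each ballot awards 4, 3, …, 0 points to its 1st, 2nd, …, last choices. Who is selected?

Jones

Borda scores:
  Ito: 4·4 + 6·1 + 8·1 + 7·3 = 51
  Fong: 4·3 + 6·0 + 8·2 + 7·0 = 28
  Diaz: 4·1 + 6·4 + 8·0 + 7·4 = 56
  Gupta: 4·0 + 6·2 + 8·3 + 7·2 = 50
  Jones: 4·2 + 6·3 + 8·4 + 7·1 = 65
Jones has the highest total.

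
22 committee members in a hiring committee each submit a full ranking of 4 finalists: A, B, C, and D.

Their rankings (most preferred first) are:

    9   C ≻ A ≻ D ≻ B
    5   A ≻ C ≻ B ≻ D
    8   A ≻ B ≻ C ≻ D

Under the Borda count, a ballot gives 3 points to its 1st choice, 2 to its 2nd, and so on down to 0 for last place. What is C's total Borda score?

Borda scores:
  A: 9·2 + 5·3 + 8·3 = 57
  B: 9·0 + 5·1 + 8·2 = 21
  C: 9·3 + 5·2 + 8·1 = 45
  D: 9·1 + 5·0 + 8·0 = 9

45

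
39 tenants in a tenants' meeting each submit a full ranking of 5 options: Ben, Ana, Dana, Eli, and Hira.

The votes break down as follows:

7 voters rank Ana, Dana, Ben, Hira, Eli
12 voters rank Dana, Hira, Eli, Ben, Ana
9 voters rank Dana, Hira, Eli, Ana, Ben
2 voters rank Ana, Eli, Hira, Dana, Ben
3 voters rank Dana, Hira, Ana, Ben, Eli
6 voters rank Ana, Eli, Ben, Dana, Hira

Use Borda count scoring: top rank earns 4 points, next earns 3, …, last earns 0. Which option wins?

Dana

Borda scores:
  Ben: 7·2 + 12·1 + 9·0 + 2·0 + 3·1 + 6·2 = 41
  Ana: 7·4 + 12·0 + 9·1 + 2·4 + 3·2 + 6·4 = 75
  Dana: 7·3 + 12·4 + 9·4 + 2·1 + 3·4 + 6·1 = 125
  Eli: 7·0 + 12·2 + 9·2 + 2·3 + 3·0 + 6·3 = 66
  Hira: 7·1 + 12·3 + 9·3 + 2·2 + 3·3 + 6·0 = 83
Dana has the highest total.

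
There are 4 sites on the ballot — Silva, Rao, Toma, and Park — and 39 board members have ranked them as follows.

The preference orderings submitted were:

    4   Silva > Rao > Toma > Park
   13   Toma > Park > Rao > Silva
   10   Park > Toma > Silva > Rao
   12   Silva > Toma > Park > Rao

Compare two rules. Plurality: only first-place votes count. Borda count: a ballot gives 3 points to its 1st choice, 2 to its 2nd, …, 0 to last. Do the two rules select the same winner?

Plurality first-place counts: Silva 16, Rao 0, Toma 13, Park 10 → Silva.
Borda totals: Silva 58, Rao 21, Toma 87, Park 68 → Toma.
The two rules disagree: plurality picks Silva, Borda picks Toma.

No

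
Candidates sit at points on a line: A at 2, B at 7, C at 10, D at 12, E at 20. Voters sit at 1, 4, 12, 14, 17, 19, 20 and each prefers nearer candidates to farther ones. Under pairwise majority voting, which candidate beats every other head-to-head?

D

With single-peaked preferences on a line, the Condorcet winner is the candidate closest to the median voter.
The median voter (position 14) is closest to D at 12.
Check: D vs E — voters closer to D: 4 of 7.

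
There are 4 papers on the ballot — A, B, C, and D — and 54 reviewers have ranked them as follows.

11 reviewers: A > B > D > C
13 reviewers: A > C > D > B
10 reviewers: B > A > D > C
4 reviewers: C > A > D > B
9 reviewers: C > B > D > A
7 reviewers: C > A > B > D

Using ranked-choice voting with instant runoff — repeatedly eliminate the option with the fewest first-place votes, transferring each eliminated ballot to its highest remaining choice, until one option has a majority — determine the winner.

A

Round 1: A 24, C 20, B 10, D 0. D has the fewest and is eliminated.
Round 2: A 24, C 20, B 10. B has the fewest and is eliminated.
Round 3: A 34, C 20. A has a majority.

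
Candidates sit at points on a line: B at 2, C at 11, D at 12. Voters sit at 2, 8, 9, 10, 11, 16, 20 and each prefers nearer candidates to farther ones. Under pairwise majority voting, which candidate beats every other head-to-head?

C

With single-peaked preferences on a line, the Condorcet winner is the candidate closest to the median voter.
The median voter (position 10) is closest to C at 11.
Check: C vs B — voters closer to C: 6 of 7.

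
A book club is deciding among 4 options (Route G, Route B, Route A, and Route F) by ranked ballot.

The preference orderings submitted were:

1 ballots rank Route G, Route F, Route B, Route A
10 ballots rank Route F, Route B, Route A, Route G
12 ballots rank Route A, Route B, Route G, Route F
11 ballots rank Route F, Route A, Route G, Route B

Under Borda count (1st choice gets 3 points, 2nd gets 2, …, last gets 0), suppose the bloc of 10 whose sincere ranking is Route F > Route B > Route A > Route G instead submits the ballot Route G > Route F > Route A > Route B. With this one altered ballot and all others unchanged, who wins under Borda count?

Route A

Borda totals with the altered ballot: Route G 56, Route B 25, Route A 68, Route F 55.
The winner is unchanged: still Route A.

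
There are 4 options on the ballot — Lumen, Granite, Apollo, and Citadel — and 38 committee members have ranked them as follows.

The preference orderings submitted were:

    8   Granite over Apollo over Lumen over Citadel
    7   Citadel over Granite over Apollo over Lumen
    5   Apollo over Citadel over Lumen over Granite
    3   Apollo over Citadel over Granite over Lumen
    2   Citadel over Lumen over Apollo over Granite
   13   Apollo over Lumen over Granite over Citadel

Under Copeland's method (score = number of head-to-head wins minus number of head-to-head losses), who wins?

Pairwise results:
  Lumen vs Granite: Lumen wins 20–18.
  Lumen vs Apollo: Apollo wins 36–2.
  Lumen vs Citadel: Lumen wins 21–17.
  Granite vs Apollo: Apollo wins 23–15.
  Granite vs Citadel: Granite wins 21–17.
  Apollo vs Citadel: Apollo wins 29–9.
Copeland scores (wins − losses):
  Lumen: 2 − 1 = 1
  Granite: 1 − 2 = -1
  Apollo: 3 − 0 = 3
  Citadel: 0 − 3 = -3
Apollo has the best Copeland score.

Apollo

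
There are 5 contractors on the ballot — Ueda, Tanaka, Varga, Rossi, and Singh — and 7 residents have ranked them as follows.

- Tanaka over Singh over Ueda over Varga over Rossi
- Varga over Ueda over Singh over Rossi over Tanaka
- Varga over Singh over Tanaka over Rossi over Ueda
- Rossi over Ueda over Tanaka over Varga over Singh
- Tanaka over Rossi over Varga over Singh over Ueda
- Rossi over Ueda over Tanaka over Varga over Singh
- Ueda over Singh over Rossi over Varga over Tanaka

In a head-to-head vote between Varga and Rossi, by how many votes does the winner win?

Ballots ranking Varga above Rossi: 3.
Ballots ranking Rossi above Varga: 4.
Rossi wins 4–3, a margin of 1.

1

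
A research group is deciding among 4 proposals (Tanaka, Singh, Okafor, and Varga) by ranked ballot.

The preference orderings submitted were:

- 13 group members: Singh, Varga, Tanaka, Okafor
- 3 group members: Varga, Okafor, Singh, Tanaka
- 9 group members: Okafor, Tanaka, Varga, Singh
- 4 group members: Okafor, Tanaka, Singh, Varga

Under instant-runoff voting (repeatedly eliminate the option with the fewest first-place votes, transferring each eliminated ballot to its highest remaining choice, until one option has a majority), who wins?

Okafor

Round 1: Singh 13, Okafor 13, Varga 3, Tanaka 0. Tanaka has the fewest and is eliminated.
Round 2: Singh 13, Okafor 13, Varga 3. Varga has the fewest and is eliminated.
Round 3: Okafor 16, Singh 13. Okafor has a majority.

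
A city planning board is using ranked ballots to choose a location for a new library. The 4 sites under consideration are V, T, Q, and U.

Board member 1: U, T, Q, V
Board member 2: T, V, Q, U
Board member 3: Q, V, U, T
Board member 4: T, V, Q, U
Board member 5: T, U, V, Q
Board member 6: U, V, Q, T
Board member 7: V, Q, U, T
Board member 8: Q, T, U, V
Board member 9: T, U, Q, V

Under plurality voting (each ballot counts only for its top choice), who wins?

T

First-place vote totals:
  V: 1
  T: 4
  Q: 2
  U: 2
T has the most first-place votes.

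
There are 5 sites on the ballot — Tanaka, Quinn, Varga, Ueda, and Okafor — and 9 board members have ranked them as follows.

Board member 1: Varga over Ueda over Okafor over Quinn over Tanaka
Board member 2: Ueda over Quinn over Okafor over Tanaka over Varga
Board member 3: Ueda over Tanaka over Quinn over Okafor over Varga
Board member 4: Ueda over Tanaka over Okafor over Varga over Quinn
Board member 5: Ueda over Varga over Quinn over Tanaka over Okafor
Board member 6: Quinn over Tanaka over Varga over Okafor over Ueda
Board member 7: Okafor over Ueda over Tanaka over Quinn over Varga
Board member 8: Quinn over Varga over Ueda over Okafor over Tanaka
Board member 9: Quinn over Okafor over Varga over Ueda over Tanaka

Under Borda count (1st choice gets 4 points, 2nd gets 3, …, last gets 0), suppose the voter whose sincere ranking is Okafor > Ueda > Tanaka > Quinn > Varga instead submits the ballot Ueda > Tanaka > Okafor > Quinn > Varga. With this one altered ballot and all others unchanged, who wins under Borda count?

Ueda

Borda totals with the altered ballot: Tanaka 14, Quinn 21, Varga 15, Ueda 26, Okafor 14.
The winner is unchanged: still Ueda.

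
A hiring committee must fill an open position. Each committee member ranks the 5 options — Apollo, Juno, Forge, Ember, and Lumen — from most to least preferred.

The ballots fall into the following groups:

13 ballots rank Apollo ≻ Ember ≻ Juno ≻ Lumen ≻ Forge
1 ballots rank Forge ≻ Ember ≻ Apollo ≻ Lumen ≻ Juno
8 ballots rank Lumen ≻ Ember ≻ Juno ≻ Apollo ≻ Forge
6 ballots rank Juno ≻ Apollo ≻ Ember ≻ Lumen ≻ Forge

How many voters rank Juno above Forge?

Ballots ranking Juno above Forge: 13+8+6 = 27.
Ballots ranking Forge above Juno: 1.
So 27 of 28 voters prefer Juno to Forge.

27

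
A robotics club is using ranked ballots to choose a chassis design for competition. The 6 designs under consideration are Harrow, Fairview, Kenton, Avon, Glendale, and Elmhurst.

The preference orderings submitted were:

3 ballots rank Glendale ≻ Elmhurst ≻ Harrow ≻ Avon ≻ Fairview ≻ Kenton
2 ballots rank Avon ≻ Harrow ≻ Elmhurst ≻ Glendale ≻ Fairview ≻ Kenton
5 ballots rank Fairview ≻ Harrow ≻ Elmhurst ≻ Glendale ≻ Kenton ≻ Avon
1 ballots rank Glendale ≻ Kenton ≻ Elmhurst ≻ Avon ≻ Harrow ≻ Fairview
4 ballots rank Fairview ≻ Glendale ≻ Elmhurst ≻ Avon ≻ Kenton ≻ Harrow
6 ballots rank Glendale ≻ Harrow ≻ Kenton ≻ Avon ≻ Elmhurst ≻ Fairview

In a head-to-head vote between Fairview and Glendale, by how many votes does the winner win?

Ballots ranking Fairview above Glendale: 5+4 = 9.
Ballots ranking Glendale above Fairview: 3+2+1+6 = 12.
Glendale wins 12–9, a margin of 3.

3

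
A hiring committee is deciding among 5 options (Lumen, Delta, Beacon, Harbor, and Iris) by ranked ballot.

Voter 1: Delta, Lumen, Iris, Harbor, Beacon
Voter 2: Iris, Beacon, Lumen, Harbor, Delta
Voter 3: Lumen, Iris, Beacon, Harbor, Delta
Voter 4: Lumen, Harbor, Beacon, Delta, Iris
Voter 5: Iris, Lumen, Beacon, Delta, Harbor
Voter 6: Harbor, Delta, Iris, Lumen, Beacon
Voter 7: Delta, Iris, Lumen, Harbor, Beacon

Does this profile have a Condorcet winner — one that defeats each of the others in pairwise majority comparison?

Head-to-head results (7 voters total):
Lumen vs Delta: Lumen wins 4–3.
Lumen vs Beacon: Lumen wins 6–1.
Lumen vs Harbor: Lumen wins 6–1.
Lumen vs Iris: Iris wins 4–3.
Delta vs Beacon: Beacon wins 4–3.
Delta vs Harbor: Harbor wins 4–3.
Delta vs Iris: Delta wins 4–3.
Beacon vs Harbor: Harbor wins 4–3.
Beacon vs Iris: Iris wins 6–1.
Harbor vs Iris: Iris wins 5–2.
No candidate beats all others: Lumen beats Delta beats Iris beats Lumen, a majority cycle.

No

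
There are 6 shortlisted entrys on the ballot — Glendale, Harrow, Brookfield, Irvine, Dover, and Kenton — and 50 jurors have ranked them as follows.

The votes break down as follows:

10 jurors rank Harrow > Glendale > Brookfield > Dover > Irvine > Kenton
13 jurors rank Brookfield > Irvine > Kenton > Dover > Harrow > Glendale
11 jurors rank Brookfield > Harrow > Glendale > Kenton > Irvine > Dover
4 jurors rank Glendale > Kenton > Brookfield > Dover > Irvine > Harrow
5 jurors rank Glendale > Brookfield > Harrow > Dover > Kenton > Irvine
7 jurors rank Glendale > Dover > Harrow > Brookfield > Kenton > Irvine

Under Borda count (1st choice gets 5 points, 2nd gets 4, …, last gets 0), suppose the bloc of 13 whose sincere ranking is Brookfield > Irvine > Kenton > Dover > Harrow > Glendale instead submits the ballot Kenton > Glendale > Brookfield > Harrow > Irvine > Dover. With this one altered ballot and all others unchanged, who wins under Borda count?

Glendale

Borda totals with the altered ballot: Glendale 205, Harrow 156, Brookfield 170, Irvine 38, Dover 66, Kenton 115.
The switch changes the winner from Brookfield to Glendale.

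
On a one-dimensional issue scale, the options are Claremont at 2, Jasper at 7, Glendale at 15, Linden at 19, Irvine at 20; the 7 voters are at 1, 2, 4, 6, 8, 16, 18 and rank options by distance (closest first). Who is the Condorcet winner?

With single-peaked preferences on a line, the Condorcet winner is the candidate closest to the median voter.
The median voter (position 6) is closest to Jasper at 7.
Check: Jasper vs Claremont — voters closer to Jasper: 4 of 7.

Jasper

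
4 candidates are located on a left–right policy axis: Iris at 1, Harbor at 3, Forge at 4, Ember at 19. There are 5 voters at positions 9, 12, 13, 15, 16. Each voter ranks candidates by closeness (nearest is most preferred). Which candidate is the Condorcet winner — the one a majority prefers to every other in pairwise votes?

With single-peaked preferences on a line, the Condorcet winner is the candidate closest to the median voter.
The median voter (position 13) is closest to Ember at 19.
Check: Ember vs Forge — voters closer to Ember: 4 of 5.

Ember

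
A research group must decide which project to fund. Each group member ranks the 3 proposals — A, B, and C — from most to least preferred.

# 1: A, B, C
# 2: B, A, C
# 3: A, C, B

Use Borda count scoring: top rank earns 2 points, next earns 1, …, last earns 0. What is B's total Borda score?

3

Borda scores:
  A: 2 + 1 + 2 = 5
  B: 1 + 2 + 0 = 3
  C: 0 + 0 + 1 = 1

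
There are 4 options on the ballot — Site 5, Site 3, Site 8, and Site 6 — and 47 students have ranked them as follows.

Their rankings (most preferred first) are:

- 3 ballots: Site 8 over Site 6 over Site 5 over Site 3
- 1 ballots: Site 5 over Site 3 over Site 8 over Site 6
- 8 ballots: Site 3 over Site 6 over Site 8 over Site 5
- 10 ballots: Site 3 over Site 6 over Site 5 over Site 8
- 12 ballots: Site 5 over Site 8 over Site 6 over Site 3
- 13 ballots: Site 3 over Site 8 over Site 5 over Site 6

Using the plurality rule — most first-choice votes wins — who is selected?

First-place vote totals:
  Site 5: 13
  Site 3: 31
  Site 8: 3
  Site 6: 0
Site 3 has the most first-place votes.

Site 3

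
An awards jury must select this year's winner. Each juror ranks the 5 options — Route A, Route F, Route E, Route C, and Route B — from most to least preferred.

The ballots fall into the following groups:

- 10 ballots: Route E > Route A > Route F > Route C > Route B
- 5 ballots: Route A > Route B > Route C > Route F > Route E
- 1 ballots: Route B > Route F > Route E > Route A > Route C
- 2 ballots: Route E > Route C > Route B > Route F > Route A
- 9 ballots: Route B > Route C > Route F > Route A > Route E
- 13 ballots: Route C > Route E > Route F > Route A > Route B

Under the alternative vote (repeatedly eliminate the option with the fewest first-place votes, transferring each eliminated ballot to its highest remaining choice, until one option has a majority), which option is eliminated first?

Round 1: Route C 13, Route E 12, Route B 10, Route A 5, Route F 0. Route F has the fewest and is eliminated.
Round 2: Route C 13, Route E 12, Route B 10, Route A 5. Route A has the fewest and is eliminated.
Round 3: Route B 15, Route C 13, Route E 12. Route E has the fewest and is eliminated.
Round 4: Route C 25, Route B 15. Route C has a majority.

Route F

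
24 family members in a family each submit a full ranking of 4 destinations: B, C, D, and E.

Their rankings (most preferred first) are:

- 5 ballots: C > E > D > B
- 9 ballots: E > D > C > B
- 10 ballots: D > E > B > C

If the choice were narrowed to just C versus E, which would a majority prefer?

Ballots ranking C above E: 5.
Ballots ranking E above C: 9+10 = 19.
E wins the head-to-head, 19–5.

E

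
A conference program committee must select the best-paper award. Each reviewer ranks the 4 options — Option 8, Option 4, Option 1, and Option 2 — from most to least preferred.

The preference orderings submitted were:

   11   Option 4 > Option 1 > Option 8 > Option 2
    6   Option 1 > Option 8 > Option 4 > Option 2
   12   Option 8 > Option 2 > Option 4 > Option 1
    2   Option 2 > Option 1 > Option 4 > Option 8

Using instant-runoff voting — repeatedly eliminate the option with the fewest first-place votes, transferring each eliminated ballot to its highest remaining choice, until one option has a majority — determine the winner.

Round 1: Option 8 12, Option 4 11, Option 1 6, Option 2 2. Option 2 has the fewest and is eliminated.
Round 2: Option 8 12, Option 4 11, Option 1 8. Option 1 has the fewest and is eliminated.
Round 3: Option 8 18, Option 4 13. Option 8 has a majority.

Option 8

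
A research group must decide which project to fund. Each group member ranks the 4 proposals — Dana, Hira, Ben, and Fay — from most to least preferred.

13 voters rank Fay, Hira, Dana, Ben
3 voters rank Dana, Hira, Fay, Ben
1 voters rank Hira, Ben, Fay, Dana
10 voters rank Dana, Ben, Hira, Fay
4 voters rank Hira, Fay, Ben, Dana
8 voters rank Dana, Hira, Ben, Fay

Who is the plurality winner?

First-place vote totals:
  Dana: 21
  Hira: 5
  Ben: 0
  Fay: 13
Dana has the most first-place votes.

Dana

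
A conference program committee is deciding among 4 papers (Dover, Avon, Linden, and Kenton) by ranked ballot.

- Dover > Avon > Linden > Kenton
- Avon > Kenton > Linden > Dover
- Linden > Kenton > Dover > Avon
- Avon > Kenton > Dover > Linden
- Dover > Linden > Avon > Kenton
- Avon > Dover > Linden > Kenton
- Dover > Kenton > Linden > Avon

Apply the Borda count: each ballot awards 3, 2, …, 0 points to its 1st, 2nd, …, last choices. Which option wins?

Dover

Borda scores:
  Dover: 3 + 0 + 1 + 1 + 3 + 2 + 3 = 13
  Avon: 2 + 3 + 0 + 3 + 1 + 3 + 0 = 12
  Linden: 1 + 1 + 3 + 0 + 2 + 1 + 1 = 9
  Kenton: 0 + 2 + 2 + 2 + 0 + 0 + 2 = 8
Dover has the highest total.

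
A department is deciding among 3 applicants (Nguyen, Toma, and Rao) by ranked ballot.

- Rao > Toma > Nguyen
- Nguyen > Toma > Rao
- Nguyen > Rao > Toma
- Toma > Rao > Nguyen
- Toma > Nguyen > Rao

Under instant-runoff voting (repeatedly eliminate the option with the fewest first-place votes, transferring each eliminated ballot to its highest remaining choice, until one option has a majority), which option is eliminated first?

Rao

Round 1: Nguyen 2, Toma 2, Rao 1. Rao has the fewest and is eliminated.
Round 2: Toma 3, Nguyen 2. Toma has a majority.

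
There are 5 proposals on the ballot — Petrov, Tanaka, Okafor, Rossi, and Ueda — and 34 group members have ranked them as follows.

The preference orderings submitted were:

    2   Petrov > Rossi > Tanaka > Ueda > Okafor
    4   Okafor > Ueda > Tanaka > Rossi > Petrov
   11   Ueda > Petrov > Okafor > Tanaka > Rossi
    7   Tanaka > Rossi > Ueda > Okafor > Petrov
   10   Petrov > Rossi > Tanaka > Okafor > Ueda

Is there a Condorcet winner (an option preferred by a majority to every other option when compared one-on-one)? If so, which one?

Head-to-head results (34 voters total):
Petrov vs Tanaka: Petrov wins 23–11.
Petrov vs Okafor: Petrov wins 23–11.
Petrov vs Rossi: Petrov wins 23–11.
Petrov vs Ueda: Ueda wins 22–12.
Tanaka vs Okafor: Tanaka wins 19–15.
Tanaka vs Rossi: Tanaka wins 22–12.
Tanaka vs Ueda: Tanaka wins 19–15.
Okafor vs Rossi: Rossi wins 19–15.
Okafor vs Ueda: Ueda wins 20–14.
Rossi vs Ueda: Rossi wins 19–15.
No candidate beats all others: Petrov beats Tanaka beats Ueda beats Petrov, a majority cycle.

None — there is no Condorcet winner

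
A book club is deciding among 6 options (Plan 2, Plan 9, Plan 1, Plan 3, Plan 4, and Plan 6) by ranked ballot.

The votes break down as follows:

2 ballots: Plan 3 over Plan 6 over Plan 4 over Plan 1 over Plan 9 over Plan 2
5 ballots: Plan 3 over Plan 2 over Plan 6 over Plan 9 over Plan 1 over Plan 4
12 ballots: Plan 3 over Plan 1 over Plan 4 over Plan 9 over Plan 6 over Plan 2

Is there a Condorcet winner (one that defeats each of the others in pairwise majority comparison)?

Head-to-head results (19 voters total):
Plan 2 vs Plan 9: Plan 9 wins 14–5.
Plan 2 vs Plan 1: Plan 1 wins 14–5.
Plan 2 vs Plan 3: Plan 3 wins 19–0.
Plan 2 vs Plan 4: Plan 4 wins 14–5.
Plan 2 vs Plan 6: Plan 6 wins 14–5.
Plan 9 vs Plan 1: Plan 1 wins 14–5.
Plan 9 vs Plan 3: Plan 3 wins 19–0.
Plan 9 vs Plan 4: Plan 4 wins 14–5.
Plan 9 vs Plan 6: Plan 9 wins 12–7.
Plan 1 vs Plan 3: Plan 3 wins 19–0.
Plan 1 vs Plan 4: Plan 1 wins 17–2.
Plan 1 vs Plan 6: Plan 1 wins 12–7.
Plan 3 vs Plan 4: Plan 3 wins 19–0.
Plan 3 vs Plan 6: Plan 3 wins 19–0.
Plan 4 vs Plan 6: Plan 4 wins 12–7.
Plan 3 beats each rival — Plan 2 (19–0), Plan 9 (19–0), Plan 1 (19–0), Plan 4 (19–0), Plan 6 (19–0) — so Plan 3 is the Condorcet winner.

Yes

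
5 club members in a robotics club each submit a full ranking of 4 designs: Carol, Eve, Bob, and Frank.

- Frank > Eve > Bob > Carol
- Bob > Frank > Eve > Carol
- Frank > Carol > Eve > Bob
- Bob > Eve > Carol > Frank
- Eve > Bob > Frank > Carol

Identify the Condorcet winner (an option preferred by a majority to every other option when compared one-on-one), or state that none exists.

None — there is no Condorcet winner

Head-to-head results (5 voters total):
Carol vs Eve: Eve wins 4–1.
Carol vs Bob: Bob wins 4–1.
Carol vs Frank: Frank wins 4–1.
Eve vs Bob: Eve wins 3–2.
Eve vs Frank: Frank wins 3–2.
Bob vs Frank: Bob wins 3–2.
No candidate beats all others: Eve beats Bob beats Frank beats Eve, a majority cycle.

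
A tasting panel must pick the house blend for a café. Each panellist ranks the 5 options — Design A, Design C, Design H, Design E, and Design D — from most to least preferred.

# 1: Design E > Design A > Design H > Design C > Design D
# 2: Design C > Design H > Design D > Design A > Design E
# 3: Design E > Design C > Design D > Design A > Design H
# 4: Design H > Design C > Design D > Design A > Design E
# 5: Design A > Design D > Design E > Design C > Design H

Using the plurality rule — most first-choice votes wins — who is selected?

First-place vote totals:
  Design A: 1
  Design C: 1
  Design H: 1
  Design E: 2
  Design D: 0
Design E has the most first-place votes.

Design E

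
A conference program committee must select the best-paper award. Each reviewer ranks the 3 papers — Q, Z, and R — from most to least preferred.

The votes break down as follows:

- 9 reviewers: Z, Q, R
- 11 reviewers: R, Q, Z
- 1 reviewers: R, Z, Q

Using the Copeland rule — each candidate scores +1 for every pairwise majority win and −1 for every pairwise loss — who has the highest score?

Pairwise results:
  Q vs Z: Q wins 11–10.
  Q vs R: R wins 12–9.
  Z vs R: R wins 12–9.
Copeland scores (wins − losses):
  Q: 1 − 1 = 0
  Z: 0 − 2 = -2
  R: 2 − 0 = 2
R has the best Copeland score.

R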